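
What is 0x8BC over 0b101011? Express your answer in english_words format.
Convert 0x8BC (hexadecimal) → 8×256 + 11×16 + 12 = 2236 (decimal)
Convert 0b101011 (binary) → 32 + 8 + 2 + 1 = 43 (decimal)
Compute 2236 ÷ 43 = 52
Convert 52 (decimal) → fifty-two (English words)
fifty-two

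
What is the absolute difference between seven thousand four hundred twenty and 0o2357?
Convert seven thousand four hundred twenty (English words) → 7×1000 + 4×100 + 20 = 7420 (decimal)
Convert 0o2357 (octal) → 2×512 + 3×64 + 5×8 + 7 = 1263 (decimal)
Compute |7420 - 1263| = 6157
6157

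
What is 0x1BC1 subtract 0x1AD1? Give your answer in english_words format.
Convert 0x1BC1 (hexadecimal) → 1×4096 + 11×256 + 12×16 + 1 = 7105 (decimal)
Convert 0x1AD1 (hexadecimal) → 1×4096 + 10×256 + 13×16 + 1 = 6865 (decimal)
Compute 7105 - 6865 = 240
Convert 240 (decimal) → 240 = 2×100 + 40 → two hundred forty (English words)
two hundred forty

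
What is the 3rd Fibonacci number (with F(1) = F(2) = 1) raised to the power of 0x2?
Convert the 3rd Fibonacci number (with F(1) = F(2) = 1) (Fibonacci index) → 1, 1, 2 → 2 (decimal)
Convert 0x2 (hexadecimal) → 2 (decimal)
Compute 2 ^ 2 = 4
4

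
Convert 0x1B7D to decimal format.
Convert 0x1B7D (hexadecimal) → 1×4096 + 11×256 + 7×16 + 13 = 7037 (decimal)
7037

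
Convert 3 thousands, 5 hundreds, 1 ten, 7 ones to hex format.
Convert 3 thousands, 5 hundreds, 1 ten, 7 ones (place-value notation) → 3×1000 + 5×100 + 1×10 + 7 = 3517 (decimal)
Convert 3517 (decimal) → 3517 = 13×256 + 11×16 + 13 → 0xDBD (hexadecimal)
0xDBD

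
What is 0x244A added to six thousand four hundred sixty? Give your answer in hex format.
Convert 0x244A (hexadecimal) → 2×4096 + 4×256 + 4×16 + 10 = 9290 (decimal)
Convert six thousand four hundred sixty (English words) → 6×1000 + 4×100 + 60 = 6460 (decimal)
Compute 9290 + 6460 = 15750
Convert 15750 (decimal) → 15750 = 3×4096 + 13×256 + 8×16 + 6 → 0x3D86 (hexadecimal)
0x3D86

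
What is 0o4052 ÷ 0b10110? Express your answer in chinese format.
Convert 0o4052 (octal) → 4×512 + 5×8 + 2 = 2090 (decimal)
Convert 0b10110 (binary) → 16 + 4 + 2 = 22 (decimal)
Compute 2090 ÷ 22 = 95
Convert 95 (decimal) → 95 = 9×10 + 5 → 九十五 (Chinese numeral)
九十五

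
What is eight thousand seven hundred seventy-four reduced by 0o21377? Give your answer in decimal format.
Convert eight thousand seven hundred seventy-four (English words) → 8×1000 + 7×100 + 74 = 8774 (decimal)
Convert 0o21377 (octal) → 2×4096 + 1×512 + 3×64 + 7×8 + 7 = 8959 (decimal)
Compute 8774 - 8959 = -185
-185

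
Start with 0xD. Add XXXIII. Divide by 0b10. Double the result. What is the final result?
Convert 0xD (hexadecimal) → 13 (decimal)
Start: 13
Convert XXXIII (Roman numeral) → 10 + 10 + 10 + 1 + 1 + 1 = 33 (decimal)
13 + 33 = 46
Convert 0b10 (binary) → 2 (decimal)
46 ÷ 2 = 23
23 × 2 = 46
46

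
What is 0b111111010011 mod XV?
Convert 0b111111010011 (binary) → 2048 + 1024 + 512 + 256 + 128 + 64 + 16 + 2 + 1 = 4051 (decimal)
Convert XV (Roman numeral) → 10 + 5 = 15 (decimal)
Compute 4051 mod 15 = 1
1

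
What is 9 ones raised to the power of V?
Convert 9 ones (place-value notation) → 9 (decimal)
Convert V (Roman numeral) → 5 (decimal)
Compute 9 ^ 5 = 59049
59049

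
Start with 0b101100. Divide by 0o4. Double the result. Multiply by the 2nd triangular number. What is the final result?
Convert 0b101100 (binary) → 32 + 8 + 4 = 44 (decimal)
Start: 44
Convert 0o4 (octal) → 4 (decimal)
44 ÷ 4 = 11
11 × 2 = 22
Convert the 2nd triangular number (triangular index) → 2×3/2 = 3 (decimal)
22 × 3 = 66
66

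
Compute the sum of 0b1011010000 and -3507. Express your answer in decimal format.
Convert 0b1011010000 (binary) → 512 + 128 + 64 + 16 = 720 (decimal)
Compute 720 + -3507 = -2787
-2787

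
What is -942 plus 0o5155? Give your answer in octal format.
Convert 0o5155 (octal) → 5×512 + 1×64 + 5×8 + 5 = 2669 (decimal)
Compute -942 + 2669 = 1727
Convert 1727 (decimal) → 1727 = 3×512 + 2×64 + 7×8 + 7 → 0o3277 (octal)
0o3277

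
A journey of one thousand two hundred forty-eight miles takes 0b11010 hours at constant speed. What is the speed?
Convert one thousand two hundred forty-eight (English words) → 1×1000 + 2×100 + 48 = 1248 (decimal)
Convert 0b11010 (binary) → 16 + 8 + 2 = 26 (decimal)
Compute 1248 ÷ 26 = 48
48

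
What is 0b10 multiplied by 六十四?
Convert 0b10 (binary) → 2 (decimal)
Convert 六十四 (Chinese numeral) → 6×10 + 4 = 64 (decimal)
Compute 2 × 64 = 128
128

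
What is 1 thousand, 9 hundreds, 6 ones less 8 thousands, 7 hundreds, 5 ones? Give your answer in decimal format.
Convert 1 thousand, 9 hundreds, 6 ones (place-value notation) → 1×1000 + 9×100 + 6 = 1906 (decimal)
Convert 8 thousands, 7 hundreds, 5 ones (place-value notation) → 8×1000 + 7×100 + 5 = 8705 (decimal)
Compute 1906 - 8705 = -6799
-6799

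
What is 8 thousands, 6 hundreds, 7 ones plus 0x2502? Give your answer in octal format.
Convert 8 thousands, 6 hundreds, 7 ones (place-value notation) → 8×1000 + 6×100 + 7 = 8607 (decimal)
Convert 0x2502 (hexadecimal) → 2×4096 + 5×256 + 2 = 9474 (decimal)
Compute 8607 + 9474 = 18081
Convert 18081 (decimal) → 18081 = 4×4096 + 3×512 + 2×64 + 4×8 + 1 → 0o43241 (octal)
0o43241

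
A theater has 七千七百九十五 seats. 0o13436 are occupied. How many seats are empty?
Convert 七千七百九十五 (Chinese numeral) → 7×1000 + 7×100 + 9×10 + 5 = 7795 (decimal)
Convert 0o13436 (octal) → 1×4096 + 3×512 + 4×64 + 3×8 + 6 = 5918 (decimal)
Compute 7795 - 5918 = 1877
1877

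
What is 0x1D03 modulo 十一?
Convert 0x1D03 (hexadecimal) → 1×4096 + 13×256 + 3 = 7427 (decimal)
Convert 十一 (Chinese numeral) → 1×10 + 1 = 11 (decimal)
Compute 7427 mod 11 = 2
2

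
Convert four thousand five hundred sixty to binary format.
Convert four thousand five hundred sixty (English words) → 4×1000 + 5×100 + 60 = 4560 (decimal)
Convert 4560 (decimal) → 4560 = 4096 + 256 + 128 + 64 + 16 → 0b1000111010000 (binary)
0b1000111010000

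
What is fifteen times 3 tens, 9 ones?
Convert fifteen (English words) → 15 (decimal)
Convert 3 tens, 9 ones (place-value notation) → 3×10 + 9 = 39 (decimal)
Compute 15 × 39 = 585
585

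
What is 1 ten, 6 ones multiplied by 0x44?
Convert 1 ten, 6 ones (place-value notation) → 1×10 + 6 = 16 (decimal)
Convert 0x44 (hexadecimal) → 4×16 + 4 = 68 (decimal)
Compute 16 × 68 = 1088
1088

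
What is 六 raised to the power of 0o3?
Convert 六 (Chinese numeral) → 6 (decimal)
Convert 0o3 (octal) → 3 (decimal)
Compute 6 ^ 3 = 216
216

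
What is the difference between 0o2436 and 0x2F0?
Convert 0o2436 (octal) → 2×512 + 4×64 + 3×8 + 6 = 1310 (decimal)
Convert 0x2F0 (hexadecimal) → 2×256 + 15×16 = 752 (decimal)
Difference: |1310 - 752| = 558
558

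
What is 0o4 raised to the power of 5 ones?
Convert 0o4 (octal) → 4 (decimal)
Convert 5 ones (place-value notation) → 5 (decimal)
Compute 4 ^ 5 = 1024
1024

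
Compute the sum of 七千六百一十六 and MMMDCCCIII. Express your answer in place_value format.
Convert 七千六百一十六 (Chinese numeral) → 7×1000 + 6×100 + 1×10 + 6 = 7616 (decimal)
Convert MMMDCCCIII (Roman numeral) → 1000 + 1000 + 1000 + 500 + 100 + 100 + 100 + 1 + 1 + 1 = 3803 (decimal)
Compute 7616 + 3803 = 11419
Convert 11419 (decimal) → 11419 = 11×1000 + 4×100 + 1×10 + 9 → 11 thousands, 4 hundreds, 1 ten, 9 ones (place-value notation)
11 thousands, 4 hundreds, 1 ten, 9 ones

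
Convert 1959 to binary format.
Convert 1959 (decimal) → 1959 = 1024 + 512 + 256 + 128 + 32 + 4 + 2 + 1 → 0b11110100111 (binary)
0b11110100111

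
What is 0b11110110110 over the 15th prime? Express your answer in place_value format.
Convert 0b11110110110 (binary) → 1024 + 512 + 256 + 128 + 32 + 16 + 4 + 2 = 1974 (decimal)
Convert the 15th prime (prime index) → 47 (decimal)
Compute 1974 ÷ 47 = 42
Convert 42 (decimal) → 42 = 4×10 + 2 → 4 tens, 2 ones (place-value notation)
4 tens, 2 ones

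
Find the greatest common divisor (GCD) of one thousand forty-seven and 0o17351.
Convert one thousand forty-seven (English words) → 1×1000 + 47 = 1047 (decimal)
Convert 0o17351 (octal) → 1×4096 + 7×512 + 3×64 + 5×8 + 1 = 7913 (decimal)
Compute gcd(1047, 7913) = 1
1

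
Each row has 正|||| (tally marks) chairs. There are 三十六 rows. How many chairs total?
Convert 正|||| (tally marks) → 5 + 4 = 9 (decimal)
Convert 三十六 (Chinese numeral) → 3×10 + 6 = 36 (decimal)
Compute 9 × 36 = 324
324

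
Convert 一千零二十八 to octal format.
Convert 一千零二十八 (Chinese numeral) → 1×1000 + 2×10 + 8 = 1028 (decimal)
Convert 1028 (decimal) → 1028 = 2×512 + 4 → 0o2004 (octal)
0o2004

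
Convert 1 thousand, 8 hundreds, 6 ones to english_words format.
Convert 1 thousand, 8 hundreds, 6 ones (place-value notation) → 1×1000 + 8×100 + 6 = 1806 (decimal)
Convert 1806 (decimal) → 1806 = 1×1000 + 8×100 + 6 → one thousand eight hundred six (English words)
one thousand eight hundred six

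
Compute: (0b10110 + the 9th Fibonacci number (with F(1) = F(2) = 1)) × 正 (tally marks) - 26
Convert 0b10110 (binary) → 16 + 4 + 2 = 22 (decimal)
Convert the 9th Fibonacci number (with F(1) = F(2) = 1) (Fibonacci index) → 1, 1, 2, 3, 5, 8, 13, 21, 34 → 34 (decimal)
Convert 正 (tally marks) → 5 (decimal)
Expression in decimal: (22 + 34) × 5 - 26
Parentheses first: 22 + 34 = 56
Multiply: 56 × 5 = 280
Subtract: 280 - 26 = 254
254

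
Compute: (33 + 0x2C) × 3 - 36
Convert 0x2C (hexadecimal) → 2×16 + 12 = 44 (decimal)
Expression in decimal: (33 + 44) × 3 - 36
Parentheses first: 33 + 44 = 77
Multiply: 77 × 3 = 231
Subtract: 231 - 36 = 195
195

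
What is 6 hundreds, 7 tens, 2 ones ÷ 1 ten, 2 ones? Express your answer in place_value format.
Convert 6 hundreds, 7 tens, 2 ones (place-value notation) → 6×100 + 7×10 + 2 = 672 (decimal)
Convert 1 ten, 2 ones (place-value notation) → 1×10 + 2 = 12 (decimal)
Compute 672 ÷ 12 = 56
Convert 56 (decimal) → 56 = 5×10 + 6 → 5 tens, 6 ones (place-value notation)
5 tens, 6 ones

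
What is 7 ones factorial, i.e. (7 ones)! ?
Convert 7 ones (place-value notation) → 7 (decimal)
Compute 7! = 5040
5040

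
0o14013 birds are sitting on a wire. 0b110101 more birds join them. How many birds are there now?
Convert 0o14013 (octal) → 1×4096 + 4×512 + 1×8 + 3 = 6155 (decimal)
Convert 0b110101 (binary) → 32 + 16 + 4 + 1 = 53 (decimal)
Compute 6155 + 53 = 6208
6208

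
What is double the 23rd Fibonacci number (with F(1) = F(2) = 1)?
The 23rd Fibonacci number (with F(1) = F(2) = 1) = 28657
Compute 28657 × 2 = 57314
57314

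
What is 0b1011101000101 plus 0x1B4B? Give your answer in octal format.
Convert 0b1011101000101 (binary) → 4096 + 1024 + 512 + 256 + 64 + 4 + 1 = 5957 (decimal)
Convert 0x1B4B (hexadecimal) → 1×4096 + 11×256 + 4×16 + 11 = 6987 (decimal)
Compute 5957 + 6987 = 12944
Convert 12944 (decimal) → 12944 = 3×4096 + 1×512 + 2×64 + 2×8 → 0o31220 (octal)
0o31220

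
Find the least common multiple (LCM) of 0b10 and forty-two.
Convert 0b10 (binary) → 2 (decimal)
Convert forty-two (English words) → 42 (decimal)
Compute lcm(2, 42) = 42
42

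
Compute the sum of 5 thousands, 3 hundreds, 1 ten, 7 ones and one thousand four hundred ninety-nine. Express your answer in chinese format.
Convert 5 thousands, 3 hundreds, 1 ten, 7 ones (place-value notation) → 5×1000 + 3×100 + 1×10 + 7 = 5317 (decimal)
Convert one thousand four hundred ninety-nine (English words) → 1×1000 + 4×100 + 99 = 1499 (decimal)
Compute 5317 + 1499 = 6816
Convert 6816 (decimal) → 6816 = 6×1000 + 8×100 + 1×10 + 6 → 六千八百一十六 (Chinese numeral)
六千八百一十六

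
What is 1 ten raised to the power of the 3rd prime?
Convert 1 ten (place-value notation) → 1×10 = 10 (decimal)
Convert the 3rd prime (prime index) → 5 (decimal)
Compute 10 ^ 5 = 100000
100000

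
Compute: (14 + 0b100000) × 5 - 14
Convert 0b100000 (binary) → 32 (decimal)
Expression in decimal: (14 + 32) × 5 - 14
Parentheses first: 14 + 32 = 46
Multiply: 46 × 5 = 230
Subtract: 230 - 14 = 216
216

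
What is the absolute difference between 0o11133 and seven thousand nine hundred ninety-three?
Convert 0o11133 (octal) → 1×4096 + 1×512 + 1×64 + 3×8 + 3 = 4699 (decimal)
Convert seven thousand nine hundred ninety-three (English words) → 7×1000 + 9×100 + 93 = 7993 (decimal)
Compute |4699 - 7993| = 3294
3294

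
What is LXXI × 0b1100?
Convert LXXI (Roman numeral) → 50 + 10 + 10 + 1 = 71 (decimal)
Convert 0b1100 (binary) → 8 + 4 = 12 (decimal)
Compute 71 × 12 = 852
852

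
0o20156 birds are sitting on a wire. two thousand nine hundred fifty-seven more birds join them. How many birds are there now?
Convert 0o20156 (octal) → 2×4096 + 1×64 + 5×8 + 6 = 8302 (decimal)
Convert two thousand nine hundred fifty-seven (English words) → 2×1000 + 9×100 + 57 = 2957 (decimal)
Compute 8302 + 2957 = 11259
11259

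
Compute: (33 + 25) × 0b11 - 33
Convert 0b11 (binary) → 2 + 1 = 3 (decimal)
Expression in decimal: (33 + 25) × 3 - 33
Parentheses first: 33 + 25 = 58
Multiply: 58 × 3 = 174
Subtract: 174 - 33 = 141
141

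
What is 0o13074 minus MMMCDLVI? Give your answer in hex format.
Convert 0o13074 (octal) → 1×4096 + 3×512 + 7×8 + 4 = 5692 (decimal)
Convert MMMCDLVI (Roman numeral) → 1000 + 1000 + 1000 + 400 + 50 + 5 + 1 = 3456 (decimal)
Compute 5692 - 3456 = 2236
Convert 2236 (decimal) → 2236 = 8×256 + 11×16 + 12 → 0x8BC (hexadecimal)
0x8BC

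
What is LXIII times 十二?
Convert LXIII (Roman numeral) → 50 + 10 + 1 + 1 + 1 = 63 (decimal)
Convert 十二 (Chinese numeral) → 1×10 + 2 = 12 (decimal)
Compute 63 × 12 = 756
756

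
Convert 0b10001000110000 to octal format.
Convert 0b10001000110000 (binary) → 8192 + 512 + 32 + 16 = 8752 (decimal)
Convert 8752 (decimal) → 8752 = 2×4096 + 1×512 + 6×8 → 0o21060 (octal)
0o21060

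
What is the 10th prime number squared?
The 10th prime number = 29
Compute 29² = 29 × 29 = 841
841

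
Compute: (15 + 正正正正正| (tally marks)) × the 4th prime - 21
Convert 正正正正正| (tally marks) → 5 + 5 + 5 + 5 + 5 + 1 = 26 (decimal)
Convert the 4th prime (prime index) → 7 (decimal)
Expression in decimal: (15 + 26) × 7 - 21
Parentheses first: 15 + 26 = 41
Multiply: 41 × 7 = 287
Subtract: 287 - 21 = 266
266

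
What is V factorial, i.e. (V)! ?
Convert V (Roman numeral) → 5 (decimal)
Compute 5! = 120
120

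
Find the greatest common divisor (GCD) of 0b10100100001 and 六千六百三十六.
Convert 0b10100100001 (binary) → 1024 + 256 + 32 + 1 = 1313 (decimal)
Convert 六千六百三十六 (Chinese numeral) → 6×1000 + 6×100 + 3×10 + 6 = 6636 (decimal)
Compute gcd(1313, 6636) = 1
1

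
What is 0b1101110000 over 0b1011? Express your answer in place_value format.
Convert 0b1101110000 (binary) → 512 + 256 + 64 + 32 + 16 = 880 (decimal)
Convert 0b1011 (binary) → 8 + 2 + 1 = 11 (decimal)
Compute 880 ÷ 11 = 80
Convert 80 (decimal) → 80 = 8×10 → 8 tens (place-value notation)
8 tens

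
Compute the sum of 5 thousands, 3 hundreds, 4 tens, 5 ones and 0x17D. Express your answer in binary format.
Convert 5 thousands, 3 hundreds, 4 tens, 5 ones (place-value notation) → 5×1000 + 3×100 + 4×10 + 5 = 5345 (decimal)
Convert 0x17D (hexadecimal) → 1×256 + 7×16 + 13 = 381 (decimal)
Compute 5345 + 381 = 5726
Convert 5726 (decimal) → 5726 = 4096 + 1024 + 512 + 64 + 16 + 8 + 4 + 2 → 0b1011001011110 (binary)
0b1011001011110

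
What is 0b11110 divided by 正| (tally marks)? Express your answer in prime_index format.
Convert 0b11110 (binary) → 16 + 8 + 4 + 2 = 30 (decimal)
Convert 正| (tally marks) → 5 + 1 = 6 (decimal)
Compute 30 ÷ 6 = 5
Convert 5 (decimal) → the 3rd prime (prime index)
the 3rd prime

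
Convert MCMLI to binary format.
Convert MCMLI (Roman numeral) → 1000 + 900 + 50 + 1 = 1951 (decimal)
Convert 1951 (decimal) → 1951 = 1024 + 512 + 256 + 128 + 16 + 8 + 4 + 2 + 1 → 0b11110011111 (binary)
0b11110011111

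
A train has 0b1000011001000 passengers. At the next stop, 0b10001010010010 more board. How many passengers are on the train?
Convert 0b1000011001000 (binary) → 4096 + 128 + 64 + 8 = 4296 (decimal)
Convert 0b10001010010010 (binary) → 8192 + 512 + 128 + 16 + 2 = 8850 (decimal)
Compute 4296 + 8850 = 13146
13146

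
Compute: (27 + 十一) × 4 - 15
Convert 十一 (Chinese numeral) → 1×10 + 1 = 11 (decimal)
Expression in decimal: (27 + 11) × 4 - 15
Parentheses first: 27 + 11 = 38
Multiply: 38 × 4 = 152
Subtract: 152 - 15 = 137
137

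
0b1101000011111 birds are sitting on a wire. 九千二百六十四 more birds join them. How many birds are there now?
Convert 0b1101000011111 (binary) → 4096 + 2048 + 512 + 16 + 8 + 4 + 2 + 1 = 6687 (decimal)
Convert 九千二百六十四 (Chinese numeral) → 9×1000 + 2×100 + 6×10 + 4 = 9264 (decimal)
Compute 6687 + 9264 = 15951
15951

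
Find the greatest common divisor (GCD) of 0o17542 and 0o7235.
Convert 0o17542 (octal) → 1×4096 + 7×512 + 5×64 + 4×8 + 2 = 8034 (decimal)
Convert 0o7235 (octal) → 7×512 + 2×64 + 3×8 + 5 = 3741 (decimal)
Compute gcd(8034, 3741) = 3
3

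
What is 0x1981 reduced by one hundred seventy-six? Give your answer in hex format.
Convert 0x1981 (hexadecimal) → 1×4096 + 9×256 + 8×16 + 1 = 6529 (decimal)
Convert one hundred seventy-six (English words) → 1×100 + 76 = 176 (decimal)
Compute 6529 - 176 = 6353
Convert 6353 (decimal) → 6353 = 1×4096 + 8×256 + 13×16 + 1 → 0x18D1 (hexadecimal)
0x18D1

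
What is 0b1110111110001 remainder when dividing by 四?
Convert 0b1110111110001 (binary) → 4096 + 2048 + 1024 + 256 + 128 + 64 + 32 + 16 + 1 = 7665 (decimal)
Convert 四 (Chinese numeral) → 4 (decimal)
Compute 7665 mod 4 = 1
1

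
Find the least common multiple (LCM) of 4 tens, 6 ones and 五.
Convert 4 tens, 6 ones (place-value notation) → 4×10 + 6 = 46 (decimal)
Convert 五 (Chinese numeral) → 5 (decimal)
Compute lcm(46, 5) = 230
230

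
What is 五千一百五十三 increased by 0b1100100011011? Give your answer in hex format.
Convert 五千一百五十三 (Chinese numeral) → 5×1000 + 1×100 + 5×10 + 3 = 5153 (decimal)
Convert 0b1100100011011 (binary) → 4096 + 2048 + 256 + 16 + 8 + 2 + 1 = 6427 (decimal)
Compute 5153 + 6427 = 11580
Convert 11580 (decimal) → 11580 = 2×4096 + 13×256 + 3×16 + 12 → 0x2D3C (hexadecimal)
0x2D3C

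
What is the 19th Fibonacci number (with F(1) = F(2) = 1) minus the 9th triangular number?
The 19th Fibonacci number (with F(1) = F(2) = 1) = 4181
Convert the 9th triangular number (triangular index) → 9×10/2 = 45 (decimal)
Compute 4181 - 45 = 4136
4136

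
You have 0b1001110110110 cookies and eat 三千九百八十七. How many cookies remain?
Convert 0b1001110110110 (binary) → 4096 + 512 + 256 + 128 + 32 + 16 + 4 + 2 = 5046 (decimal)
Convert 三千九百八十七 (Chinese numeral) → 3×1000 + 9×100 + 8×10 + 7 = 3987 (decimal)
Compute 5046 - 3987 = 1059
1059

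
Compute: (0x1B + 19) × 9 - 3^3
Convert 0x1B (hexadecimal) → 1×16 + 11 = 27 (decimal)
Convert 3^3 (power) → 27 (decimal)
Expression in decimal: (27 + 19) × 9 - 27
Parentheses first: 27 + 19 = 46
Multiply: 46 × 9 = 414
Subtract: 414 - 27 = 387
387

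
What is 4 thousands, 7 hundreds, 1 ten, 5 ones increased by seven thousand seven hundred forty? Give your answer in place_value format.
Convert 4 thousands, 7 hundreds, 1 ten, 5 ones (place-value notation) → 4×1000 + 7×100 + 1×10 + 5 = 4715 (decimal)
Convert seven thousand seven hundred forty (English words) → 7×1000 + 7×100 + 40 = 7740 (decimal)
Compute 4715 + 7740 = 12455
Convert 12455 (decimal) → 12455 = 12×1000 + 4×100 + 5×10 + 5 → 12 thousands, 4 hundreds, 5 tens, 5 ones (place-value notation)
12 thousands, 4 hundreds, 5 tens, 5 ones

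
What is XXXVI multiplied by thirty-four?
Convert XXXVI (Roman numeral) → 10 + 10 + 10 + 5 + 1 = 36 (decimal)
Convert thirty-four (English words) → 34 (decimal)
Compute 36 × 34 = 1224
1224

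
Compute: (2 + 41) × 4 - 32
Parentheses first: 2 + 41 = 43
Multiply: 43 × 4 = 172
Subtract: 172 - 32 = 140
140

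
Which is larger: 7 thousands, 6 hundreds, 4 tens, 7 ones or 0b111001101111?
Convert 7 thousands, 6 hundreds, 4 tens, 7 ones (place-value notation) → 7×1000 + 6×100 + 4×10 + 7 = 7647 (decimal)
Convert 0b111001101111 (binary) → 2048 + 1024 + 512 + 64 + 32 + 8 + 4 + 2 + 1 = 3695 (decimal)
Compare 7647 vs 3695: larger = 7647
7647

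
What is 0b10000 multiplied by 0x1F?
Convert 0b10000 (binary) → 16 (decimal)
Convert 0x1F (hexadecimal) → 1×16 + 15 = 31 (decimal)
Compute 16 × 31 = 496
496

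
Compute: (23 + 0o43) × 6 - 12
Convert 0o43 (octal) → 4×8 + 3 = 35 (decimal)
Expression in decimal: (23 + 35) × 6 - 12
Parentheses first: 23 + 35 = 58
Multiply: 58 × 6 = 348
Subtract: 348 - 12 = 336
336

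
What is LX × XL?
Convert LX (Roman numeral) → 50 + 10 = 60 (decimal)
Convert XL (Roman numeral) → 40 (decimal)
Compute 60 × 40 = 2400
2400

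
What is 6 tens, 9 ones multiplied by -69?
Convert 6 tens, 9 ones (place-value notation) → 6×10 + 9 = 69 (decimal)
Compute 69 × -69 = -4761
-4761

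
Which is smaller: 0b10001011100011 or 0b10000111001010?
Convert 0b10001011100011 (binary) → 8192 + 512 + 128 + 64 + 32 + 2 + 1 = 8931 (decimal)
Convert 0b10000111001010 (binary) → 8192 + 256 + 128 + 64 + 8 + 2 = 8650 (decimal)
Compare 8931 vs 8650: smaller = 8650
8650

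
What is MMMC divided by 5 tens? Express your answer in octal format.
Convert MMMC (Roman numeral) → 1000 + 1000 + 1000 + 100 = 3100 (decimal)
Convert 5 tens (place-value notation) → 5×10 = 50 (decimal)
Compute 3100 ÷ 50 = 62
Convert 62 (decimal) → 62 = 7×8 + 6 → 0o76 (octal)
0o76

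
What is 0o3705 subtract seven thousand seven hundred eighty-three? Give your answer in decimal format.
Convert 0o3705 (octal) → 3×512 + 7×64 + 5 = 1989 (decimal)
Convert seven thousand seven hundred eighty-three (English words) → 7×1000 + 7×100 + 83 = 7783 (decimal)
Compute 1989 - 7783 = -5794
-5794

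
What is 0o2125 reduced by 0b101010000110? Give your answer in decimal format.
Convert 0o2125 (octal) → 2×512 + 1×64 + 2×8 + 5 = 1109 (decimal)
Convert 0b101010000110 (binary) → 2048 + 512 + 128 + 4 + 2 = 2694 (decimal)
Compute 1109 - 2694 = -1585
-1585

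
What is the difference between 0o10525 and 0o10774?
Convert 0o10525 (octal) → 1×4096 + 5×64 + 2×8 + 5 = 4437 (decimal)
Convert 0o10774 (octal) → 1×4096 + 7×64 + 7×8 + 4 = 4604 (decimal)
Difference: |4437 - 4604| = 167
167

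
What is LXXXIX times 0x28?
Convert LXXXIX (Roman numeral) → 50 + 10 + 10 + 10 + 9 = 89 (decimal)
Convert 0x28 (hexadecimal) → 2×16 + 8 = 40 (decimal)
Compute 89 × 40 = 3560
3560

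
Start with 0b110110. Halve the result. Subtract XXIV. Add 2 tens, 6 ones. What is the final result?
Convert 0b110110 (binary) → 32 + 16 + 4 + 2 = 54 (decimal)
Start: 54
54 ÷ 2 = 27
Convert XXIV (Roman numeral) → 10 + 10 + 4 = 24 (decimal)
27 - 24 = 3
Convert 2 tens, 6 ones (place-value notation) → 2×10 + 6 = 26 (decimal)
3 + 26 = 29
29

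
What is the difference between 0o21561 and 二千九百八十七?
Convert 0o21561 (octal) → 2×4096 + 1×512 + 5×64 + 6×8 + 1 = 9073 (decimal)
Convert 二千九百八十七 (Chinese numeral) → 2×1000 + 9×100 + 8×10 + 7 = 2987 (decimal)
Difference: |9073 - 2987| = 6086
6086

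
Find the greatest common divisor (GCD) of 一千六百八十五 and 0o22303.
Convert 一千六百八十五 (Chinese numeral) → 1×1000 + 6×100 + 8×10 + 5 = 1685 (decimal)
Convert 0o22303 (octal) → 2×4096 + 2×512 + 3×64 + 3 = 9411 (decimal)
Compute gcd(1685, 9411) = 1
1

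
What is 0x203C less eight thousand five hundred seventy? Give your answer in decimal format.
Convert 0x203C (hexadecimal) → 2×4096 + 3×16 + 12 = 8252 (decimal)
Convert eight thousand five hundred seventy (English words) → 8×1000 + 5×100 + 70 = 8570 (decimal)
Compute 8252 - 8570 = -318
-318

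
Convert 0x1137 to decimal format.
Convert 0x1137 (hexadecimal) → 1×4096 + 1×256 + 3×16 + 7 = 4407 (decimal)
4407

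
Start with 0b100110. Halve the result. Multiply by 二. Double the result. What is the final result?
Convert 0b100110 (binary) → 32 + 4 + 2 = 38 (decimal)
Start: 38
38 ÷ 2 = 19
Convert 二 (Chinese numeral) → 2 (decimal)
19 × 2 = 38
38 × 2 = 76
76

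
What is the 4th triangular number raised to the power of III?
Convert the 4th triangular number (triangular index) → 4×5/2 = 10 (decimal)
Convert III (Roman numeral) → 1 + 1 + 1 = 3 (decimal)
Compute 10 ^ 3 = 1000
1000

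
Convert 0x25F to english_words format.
Convert 0x25F (hexadecimal) → 2×256 + 5×16 + 15 = 607 (decimal)
Convert 607 (decimal) → 607 = 6×100 + 7 → six hundred seven (English words)
six hundred seven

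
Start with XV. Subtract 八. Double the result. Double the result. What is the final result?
Convert XV (Roman numeral) → 10 + 5 = 15 (decimal)
Start: 15
Convert 八 (Chinese numeral) → 8 (decimal)
15 - 8 = 7
7 × 2 = 14
14 × 2 = 28
28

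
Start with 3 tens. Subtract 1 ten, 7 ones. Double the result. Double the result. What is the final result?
Convert 3 tens (place-value notation) → 3×10 = 30 (decimal)
Start: 30
Convert 1 ten, 7 ones (place-value notation) → 1×10 + 7 = 17 (decimal)
30 - 17 = 13
13 × 2 = 26
26 × 2 = 52
52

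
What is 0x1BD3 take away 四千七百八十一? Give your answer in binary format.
Convert 0x1BD3 (hexadecimal) → 1×4096 + 11×256 + 13×16 + 3 = 7123 (decimal)
Convert 四千七百八十一 (Chinese numeral) → 4×1000 + 7×100 + 8×10 + 1 = 4781 (decimal)
Compute 7123 - 4781 = 2342
Convert 2342 (decimal) → 2342 = 2048 + 256 + 32 + 4 + 2 → 0b100100100110 (binary)
0b100100100110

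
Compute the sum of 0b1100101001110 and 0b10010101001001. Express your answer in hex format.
Convert 0b1100101001110 (binary) → 4096 + 2048 + 256 + 64 + 8 + 4 + 2 = 6478 (decimal)
Convert 0b10010101001001 (binary) → 8192 + 1024 + 256 + 64 + 8 + 1 = 9545 (decimal)
Compute 6478 + 9545 = 16023
Convert 16023 (decimal) → 16023 = 3×4096 + 14×256 + 9×16 + 7 → 0x3E97 (hexadecimal)
0x3E97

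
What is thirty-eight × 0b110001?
Convert thirty-eight (English words) → 38 (decimal)
Convert 0b110001 (binary) → 32 + 16 + 1 = 49 (decimal)
Compute 38 × 49 = 1862
1862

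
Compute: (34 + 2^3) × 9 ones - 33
Convert 2^3 (power) → 8 (decimal)
Convert 9 ones (place-value notation) → 9 (decimal)
Expression in decimal: (34 + 8) × 9 - 33
Parentheses first: 34 + 8 = 42
Multiply: 42 × 9 = 378
Subtract: 378 - 33 = 345
345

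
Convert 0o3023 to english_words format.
Convert 0o3023 (octal) → 3×512 + 2×8 + 3 = 1555 (decimal)
Convert 1555 (decimal) → 1555 = 1×1000 + 5×100 + 55 → one thousand five hundred fifty-five (English words)
one thousand five hundred fifty-five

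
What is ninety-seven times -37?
Convert ninety-seven (English words) → 97 (decimal)
Compute 97 × -37 = -3589
-3589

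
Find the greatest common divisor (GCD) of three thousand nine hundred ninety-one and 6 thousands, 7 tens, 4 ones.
Convert three thousand nine hundred ninety-one (English words) → 3×1000 + 9×100 + 91 = 3991 (decimal)
Convert 6 thousands, 7 tens, 4 ones (place-value notation) → 6×1000 + 7×10 + 4 = 6074 (decimal)
Compute gcd(3991, 6074) = 1
1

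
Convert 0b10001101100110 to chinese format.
Convert 0b10001101100110 (binary) → 8192 + 512 + 256 + 64 + 32 + 4 + 2 = 9062 (decimal)
Convert 9062 (decimal) → 9062 = 9×1000 + 6×10 + 2 → 九千零六十二 (Chinese numeral)
九千零六十二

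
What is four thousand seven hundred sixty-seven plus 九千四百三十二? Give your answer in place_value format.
Convert four thousand seven hundred sixty-seven (English words) → 4×1000 + 7×100 + 67 = 4767 (decimal)
Convert 九千四百三十二 (Chinese numeral) → 9×1000 + 4×100 + 3×10 + 2 = 9432 (decimal)
Compute 4767 + 9432 = 14199
Convert 14199 (decimal) → 14199 = 14×1000 + 1×100 + 9×10 + 9 → 14 thousands, 1 hundred, 9 tens, 9 ones (place-value notation)
14 thousands, 1 hundred, 9 tens, 9 ones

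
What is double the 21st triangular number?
The 21st triangular number = 21×22/2 = 231
Compute 231 × 2 = 462
462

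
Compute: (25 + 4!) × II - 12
Convert 4! (factorial) → 24 (decimal)
Convert II (Roman numeral) → 1 + 1 = 2 (decimal)
Expression in decimal: (25 + 24) × 2 - 12
Parentheses first: 25 + 24 = 49
Multiply: 49 × 2 = 98
Subtract: 98 - 12 = 86
86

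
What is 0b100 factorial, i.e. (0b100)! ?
Convert 0b100 (binary) → 4 (decimal)
Compute 4! = 24
24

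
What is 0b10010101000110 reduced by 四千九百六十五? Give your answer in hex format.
Convert 0b10010101000110 (binary) → 8192 + 1024 + 256 + 64 + 4 + 2 = 9542 (decimal)
Convert 四千九百六十五 (Chinese numeral) → 4×1000 + 9×100 + 6×10 + 5 = 4965 (decimal)
Compute 9542 - 4965 = 4577
Convert 4577 (decimal) → 4577 = 1×4096 + 1×256 + 14×16 + 1 → 0x11E1 (hexadecimal)
0x11E1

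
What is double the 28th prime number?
The 28th prime number = 107
Compute 107 × 2 = 214
214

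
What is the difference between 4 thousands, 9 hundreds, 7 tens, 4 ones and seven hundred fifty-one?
Convert 4 thousands, 9 hundreds, 7 tens, 4 ones (place-value notation) → 4×1000 + 9×100 + 7×10 + 4 = 4974 (decimal)
Convert seven hundred fifty-one (English words) → 7×100 + 51 = 751 (decimal)
Difference: |4974 - 751| = 4223
4223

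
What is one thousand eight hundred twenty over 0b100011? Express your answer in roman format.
Convert one thousand eight hundred twenty (English words) → 1×1000 + 8×100 + 20 = 1820 (decimal)
Convert 0b100011 (binary) → 32 + 2 + 1 = 35 (decimal)
Compute 1820 ÷ 35 = 52
Convert 52 (decimal) → 52 = 50 + 1 + 1 → LII (Roman numeral)
LII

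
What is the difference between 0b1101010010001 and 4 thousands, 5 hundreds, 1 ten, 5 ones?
Convert 0b1101010010001 (binary) → 4096 + 2048 + 512 + 128 + 16 + 1 = 6801 (decimal)
Convert 4 thousands, 5 hundreds, 1 ten, 5 ones (place-value notation) → 4×1000 + 5×100 + 1×10 + 5 = 4515 (decimal)
Difference: |6801 - 4515| = 2286
2286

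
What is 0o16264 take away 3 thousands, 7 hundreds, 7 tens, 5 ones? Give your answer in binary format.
Convert 0o16264 (octal) → 1×4096 + 6×512 + 2×64 + 6×8 + 4 = 7348 (decimal)
Convert 3 thousands, 7 hundreds, 7 tens, 5 ones (place-value notation) → 3×1000 + 7×100 + 7×10 + 5 = 3775 (decimal)
Compute 7348 - 3775 = 3573
Convert 3573 (decimal) → 3573 = 2048 + 1024 + 256 + 128 + 64 + 32 + 16 + 4 + 1 → 0b110111110101 (binary)
0b110111110101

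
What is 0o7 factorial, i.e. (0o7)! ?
Convert 0o7 (octal) → 7 (decimal)
Compute 7! = 5040
5040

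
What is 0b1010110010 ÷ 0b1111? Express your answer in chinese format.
Convert 0b1010110010 (binary) → 512 + 128 + 32 + 16 + 2 = 690 (decimal)
Convert 0b1111 (binary) → 8 + 4 + 2 + 1 = 15 (decimal)
Compute 690 ÷ 15 = 46
Convert 46 (decimal) → 46 = 4×10 + 6 → 四十六 (Chinese numeral)
四十六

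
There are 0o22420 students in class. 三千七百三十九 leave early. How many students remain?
Convert 0o22420 (octal) → 2×4096 + 2×512 + 4×64 + 2×8 = 9488 (decimal)
Convert 三千七百三十九 (Chinese numeral) → 3×1000 + 7×100 + 3×10 + 9 = 3739 (decimal)
Compute 9488 - 3739 = 5749
5749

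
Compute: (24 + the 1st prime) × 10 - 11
Convert the 1st prime (prime index) → 2 (decimal)
Expression in decimal: (24 + 2) × 10 - 11
Parentheses first: 24 + 2 = 26
Multiply: 26 × 10 = 260
Subtract: 260 - 11 = 249
249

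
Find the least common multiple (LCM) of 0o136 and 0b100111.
Convert 0o136 (octal) → 1×64 + 3×8 + 6 = 94 (decimal)
Convert 0b100111 (binary) → 32 + 4 + 2 + 1 = 39 (decimal)
Compute lcm(94, 39) = 3666
3666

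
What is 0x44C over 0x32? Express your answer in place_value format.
Convert 0x44C (hexadecimal) → 4×256 + 4×16 + 12 = 1100 (decimal)
Convert 0x32 (hexadecimal) → 3×16 + 2 = 50 (decimal)
Compute 1100 ÷ 50 = 22
Convert 22 (decimal) → 22 = 2×10 + 2 → 2 tens, 2 ones (place-value notation)
2 tens, 2 ones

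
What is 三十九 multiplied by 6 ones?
Convert 三十九 (Chinese numeral) → 3×10 + 9 = 39 (decimal)
Convert 6 ones (place-value notation) → 6 (decimal)
Compute 39 × 6 = 234
234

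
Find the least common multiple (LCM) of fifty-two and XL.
Convert fifty-two (English words) → 52 (decimal)
Convert XL (Roman numeral) → 40 (decimal)
Compute lcm(52, 40) = 520
520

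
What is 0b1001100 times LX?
Convert 0b1001100 (binary) → 64 + 8 + 4 = 76 (decimal)
Convert LX (Roman numeral) → 50 + 10 = 60 (decimal)
Compute 76 × 60 = 4560
4560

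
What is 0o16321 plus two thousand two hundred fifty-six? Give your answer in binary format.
Convert 0o16321 (octal) → 1×4096 + 6×512 + 3×64 + 2×8 + 1 = 7377 (decimal)
Convert two thousand two hundred fifty-six (English words) → 2×1000 + 2×100 + 56 = 2256 (decimal)
Compute 7377 + 2256 = 9633
Convert 9633 (decimal) → 9633 = 8192 + 1024 + 256 + 128 + 32 + 1 → 0b10010110100001 (binary)
0b10010110100001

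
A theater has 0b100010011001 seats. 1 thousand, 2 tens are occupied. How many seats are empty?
Convert 0b100010011001 (binary) → 2048 + 128 + 16 + 8 + 1 = 2201 (decimal)
Convert 1 thousand, 2 tens (place-value notation) → 1×1000 + 2×10 = 1020 (decimal)
Compute 2201 - 1020 = 1181
1181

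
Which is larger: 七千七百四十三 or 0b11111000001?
Convert 七千七百四十三 (Chinese numeral) → 7×1000 + 7×100 + 4×10 + 3 = 7743 (decimal)
Convert 0b11111000001 (binary) → 1024 + 512 + 256 + 128 + 64 + 1 = 1985 (decimal)
Compare 7743 vs 1985: larger = 7743
7743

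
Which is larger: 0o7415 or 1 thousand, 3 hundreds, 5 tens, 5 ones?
Convert 0o7415 (octal) → 7×512 + 4×64 + 1×8 + 5 = 3853 (decimal)
Convert 1 thousand, 3 hundreds, 5 tens, 5 ones (place-value notation) → 1×1000 + 3×100 + 5×10 + 5 = 1355 (decimal)
Compare 3853 vs 1355: larger = 3853
3853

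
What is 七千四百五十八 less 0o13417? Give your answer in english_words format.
Convert 七千四百五十八 (Chinese numeral) → 7×1000 + 4×100 + 5×10 + 8 = 7458 (decimal)
Convert 0o13417 (octal) → 1×4096 + 3×512 + 4×64 + 1×8 + 7 = 5903 (decimal)
Compute 7458 - 5903 = 1555
Convert 1555 (decimal) → 1555 = 1×1000 + 5×100 + 55 → one thousand five hundred fifty-five (English words)
one thousand five hundred fifty-five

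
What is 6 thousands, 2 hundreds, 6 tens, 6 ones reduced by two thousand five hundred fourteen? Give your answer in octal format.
Convert 6 thousands, 2 hundreds, 6 tens, 6 ones (place-value notation) → 6×1000 + 2×100 + 6×10 + 6 = 6266 (decimal)
Convert two thousand five hundred fourteen (English words) → 2×1000 + 5×100 + 14 = 2514 (decimal)
Compute 6266 - 2514 = 3752
Convert 3752 (decimal) → 3752 = 7×512 + 2×64 + 5×8 → 0o7250 (octal)
0o7250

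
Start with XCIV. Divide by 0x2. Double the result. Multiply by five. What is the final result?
Convert XCIV (Roman numeral) → 90 + 4 = 94 (decimal)
Start: 94
Convert 0x2 (hexadecimal) → 2 (decimal)
94 ÷ 2 = 47
47 × 2 = 94
Convert five (English words) → 5 (decimal)
94 × 5 = 470
470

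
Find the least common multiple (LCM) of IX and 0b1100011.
Convert IX (Roman numeral) → 9 (decimal)
Convert 0b1100011 (binary) → 64 + 32 + 2 + 1 = 99 (decimal)
Compute lcm(9, 99) = 99
99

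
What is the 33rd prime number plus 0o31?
The 33rd prime number = 137
Convert 0o31 (octal) → 3×8 + 1 = 25 (decimal)
Compute 137 + 25 = 162
162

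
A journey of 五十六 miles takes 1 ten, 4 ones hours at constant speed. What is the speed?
Convert 五十六 (Chinese numeral) → 5×10 + 6 = 56 (decimal)
Convert 1 ten, 4 ones (place-value notation) → 1×10 + 4 = 14 (decimal)
Compute 56 ÷ 14 = 4
4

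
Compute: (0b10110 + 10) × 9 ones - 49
Convert 0b10110 (binary) → 16 + 4 + 2 = 22 (decimal)
Convert 9 ones (place-value notation) → 9 (decimal)
Expression in decimal: (22 + 10) × 9 - 49
Parentheses first: 22 + 10 = 32
Multiply: 32 × 9 = 288
Subtract: 288 - 49 = 239
239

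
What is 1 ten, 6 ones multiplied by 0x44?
Convert 1 ten, 6 ones (place-value notation) → 1×10 + 6 = 16 (decimal)
Convert 0x44 (hexadecimal) → 4×16 + 4 = 68 (decimal)
Compute 16 × 68 = 1088
1088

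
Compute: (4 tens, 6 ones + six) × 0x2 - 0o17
Convert 4 tens, 6 ones (place-value notation) → 4×10 + 6 = 46 (decimal)
Convert six (English words) → 6 (decimal)
Convert 0x2 (hexadecimal) → 2 (decimal)
Convert 0o17 (octal) → 1×8 + 7 = 15 (decimal)
Expression in decimal: (46 + 6) × 2 - 15
Parentheses first: 46 + 6 = 52
Multiply: 52 × 2 = 104
Subtract: 104 - 15 = 89
89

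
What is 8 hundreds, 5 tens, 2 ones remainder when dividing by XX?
Convert 8 hundreds, 5 tens, 2 ones (place-value notation) → 8×100 + 5×10 + 2 = 852 (decimal)
Convert XX (Roman numeral) → 10 + 10 = 20 (decimal)
Compute 852 mod 20 = 12
12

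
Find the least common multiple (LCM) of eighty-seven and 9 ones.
Convert eighty-seven (English words) → 87 (decimal)
Convert 9 ones (place-value notation) → 9 (decimal)
Compute lcm(87, 9) = 261
261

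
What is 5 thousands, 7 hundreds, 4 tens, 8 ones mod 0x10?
Convert 5 thousands, 7 hundreds, 4 tens, 8 ones (place-value notation) → 5×1000 + 7×100 + 4×10 + 8 = 5748 (decimal)
Convert 0x10 (hexadecimal) → 1×16 = 16 (decimal)
Compute 5748 mod 16 = 4
4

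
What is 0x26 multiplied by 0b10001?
Convert 0x26 (hexadecimal) → 2×16 + 6 = 38 (decimal)
Convert 0b10001 (binary) → 16 + 1 = 17 (decimal)
Compute 38 × 17 = 646
646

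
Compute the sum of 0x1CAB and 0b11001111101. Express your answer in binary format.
Convert 0x1CAB (hexadecimal) → 1×4096 + 12×256 + 10×16 + 11 = 7339 (decimal)
Convert 0b11001111101 (binary) → 1024 + 512 + 64 + 32 + 16 + 8 + 4 + 1 = 1661 (decimal)
Compute 7339 + 1661 = 9000
Convert 9000 (decimal) → 9000 = 8192 + 512 + 256 + 32 + 8 → 0b10001100101000 (binary)
0b10001100101000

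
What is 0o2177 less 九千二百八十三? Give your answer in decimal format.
Convert 0o2177 (octal) → 2×512 + 1×64 + 7×8 + 7 = 1151 (decimal)
Convert 九千二百八十三 (Chinese numeral) → 9×1000 + 2×100 + 8×10 + 3 = 9283 (decimal)
Compute 1151 - 9283 = -8132
-8132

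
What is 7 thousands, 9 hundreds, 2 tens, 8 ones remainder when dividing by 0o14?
Convert 7 thousands, 9 hundreds, 2 tens, 8 ones (place-value notation) → 7×1000 + 9×100 + 2×10 + 8 = 7928 (decimal)
Convert 0o14 (octal) → 1×8 + 4 = 12 (decimal)
Compute 7928 mod 12 = 8
8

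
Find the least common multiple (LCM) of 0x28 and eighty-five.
Convert 0x28 (hexadecimal) → 2×16 + 8 = 40 (decimal)
Convert eighty-five (English words) → 85 (decimal)
Compute lcm(40, 85) = 680
680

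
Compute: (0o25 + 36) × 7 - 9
Convert 0o25 (octal) → 2×8 + 5 = 21 (decimal)
Expression in decimal: (21 + 36) × 7 - 9
Parentheses first: 21 + 36 = 57
Multiply: 57 × 7 = 399
Subtract: 399 - 9 = 390
390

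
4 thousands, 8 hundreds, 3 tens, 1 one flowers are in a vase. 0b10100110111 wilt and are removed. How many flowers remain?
Convert 4 thousands, 8 hundreds, 3 tens, 1 one (place-value notation) → 4×1000 + 8×100 + 3×10 + 1 = 4831 (decimal)
Convert 0b10100110111 (binary) → 1024 + 256 + 32 + 16 + 4 + 2 + 1 = 1335 (decimal)
Compute 4831 - 1335 = 3496
3496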